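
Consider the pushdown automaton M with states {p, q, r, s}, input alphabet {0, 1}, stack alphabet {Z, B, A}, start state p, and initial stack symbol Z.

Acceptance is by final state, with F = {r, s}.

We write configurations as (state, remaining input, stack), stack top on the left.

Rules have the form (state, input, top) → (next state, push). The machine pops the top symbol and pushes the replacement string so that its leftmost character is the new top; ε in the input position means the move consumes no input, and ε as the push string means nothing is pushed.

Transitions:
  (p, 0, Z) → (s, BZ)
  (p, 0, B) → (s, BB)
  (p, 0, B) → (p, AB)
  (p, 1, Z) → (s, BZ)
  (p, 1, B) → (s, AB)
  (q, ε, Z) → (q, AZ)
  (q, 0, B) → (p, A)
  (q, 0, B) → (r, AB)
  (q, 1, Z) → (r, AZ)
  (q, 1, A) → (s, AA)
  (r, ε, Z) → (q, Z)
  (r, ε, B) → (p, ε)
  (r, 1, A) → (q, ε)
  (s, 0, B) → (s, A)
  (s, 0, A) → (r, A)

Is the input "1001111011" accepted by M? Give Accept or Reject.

One accepting computation: (p, 1001111011, Z) ⊢ (s, 001111011, BZ) ⊢ (s, 01111011, AZ) ⊢ (r, 1111011, AZ) ⊢ (q, 111011, Z) ⊢ (r, 11011, AZ) ⊢ (q, 1011, Z) ⊢ (q, 1011, AZ) ⊢ (s, 011, AAZ) ⊢ (r, 11, AAZ) ⊢ (q, 1, AZ) ⊢ (s, ε, AAZ)
All input consumed and state s ∈ F.

Accept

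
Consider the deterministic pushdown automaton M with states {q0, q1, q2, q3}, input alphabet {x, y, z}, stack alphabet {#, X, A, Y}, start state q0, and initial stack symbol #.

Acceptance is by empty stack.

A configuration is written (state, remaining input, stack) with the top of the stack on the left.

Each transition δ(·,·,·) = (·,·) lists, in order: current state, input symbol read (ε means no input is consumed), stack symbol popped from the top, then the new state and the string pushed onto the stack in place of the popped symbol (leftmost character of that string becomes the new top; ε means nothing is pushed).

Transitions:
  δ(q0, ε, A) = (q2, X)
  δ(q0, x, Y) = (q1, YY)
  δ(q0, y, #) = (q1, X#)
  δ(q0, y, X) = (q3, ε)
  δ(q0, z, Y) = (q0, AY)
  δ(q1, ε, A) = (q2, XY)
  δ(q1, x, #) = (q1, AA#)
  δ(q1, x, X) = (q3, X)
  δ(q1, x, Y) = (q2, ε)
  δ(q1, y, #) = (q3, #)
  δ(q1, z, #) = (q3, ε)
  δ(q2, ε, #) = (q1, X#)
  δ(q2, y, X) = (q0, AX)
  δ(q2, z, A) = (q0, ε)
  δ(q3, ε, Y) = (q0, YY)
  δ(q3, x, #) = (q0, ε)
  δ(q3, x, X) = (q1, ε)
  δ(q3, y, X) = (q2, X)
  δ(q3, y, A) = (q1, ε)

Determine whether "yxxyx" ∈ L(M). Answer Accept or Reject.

Accept

(q0, yxxyx, #)
  read y, top #: go to q1, push X# → (q1, xxyx, X#)
  read x, top X: go to q3, push X → (q3, xyx, X#)
  read x, top X: go to q1, push ε → (q1, yx, #)
  read y, top #: go to q3, push # → (q3, x, #)
  read x, top #: go to q0, push ε → (q0, ε, ε)
All input consumed and the stack is empty.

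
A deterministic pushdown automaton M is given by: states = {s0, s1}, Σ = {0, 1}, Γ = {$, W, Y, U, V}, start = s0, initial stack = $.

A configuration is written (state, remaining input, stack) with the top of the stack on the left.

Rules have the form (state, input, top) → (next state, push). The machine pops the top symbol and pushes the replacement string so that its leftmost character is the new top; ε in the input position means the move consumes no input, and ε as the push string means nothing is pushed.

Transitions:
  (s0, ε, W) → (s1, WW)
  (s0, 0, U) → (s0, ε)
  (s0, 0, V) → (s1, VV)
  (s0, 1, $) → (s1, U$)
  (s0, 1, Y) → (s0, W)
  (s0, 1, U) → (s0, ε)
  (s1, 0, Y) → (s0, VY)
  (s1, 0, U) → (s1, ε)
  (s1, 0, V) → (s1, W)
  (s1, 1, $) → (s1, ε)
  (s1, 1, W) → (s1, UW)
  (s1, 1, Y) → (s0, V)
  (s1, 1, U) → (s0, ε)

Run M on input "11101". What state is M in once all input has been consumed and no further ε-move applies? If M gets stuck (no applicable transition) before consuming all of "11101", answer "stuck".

s1

(s0, 11101, $) ⊢ (s1, 1101, U$) ⊢ (s0, 101, $) ⊢ (s1, 01, U$) ⊢ (s1, 1, $) ⊢ (s1, ε, ε)
All input consumed; M is in state s1.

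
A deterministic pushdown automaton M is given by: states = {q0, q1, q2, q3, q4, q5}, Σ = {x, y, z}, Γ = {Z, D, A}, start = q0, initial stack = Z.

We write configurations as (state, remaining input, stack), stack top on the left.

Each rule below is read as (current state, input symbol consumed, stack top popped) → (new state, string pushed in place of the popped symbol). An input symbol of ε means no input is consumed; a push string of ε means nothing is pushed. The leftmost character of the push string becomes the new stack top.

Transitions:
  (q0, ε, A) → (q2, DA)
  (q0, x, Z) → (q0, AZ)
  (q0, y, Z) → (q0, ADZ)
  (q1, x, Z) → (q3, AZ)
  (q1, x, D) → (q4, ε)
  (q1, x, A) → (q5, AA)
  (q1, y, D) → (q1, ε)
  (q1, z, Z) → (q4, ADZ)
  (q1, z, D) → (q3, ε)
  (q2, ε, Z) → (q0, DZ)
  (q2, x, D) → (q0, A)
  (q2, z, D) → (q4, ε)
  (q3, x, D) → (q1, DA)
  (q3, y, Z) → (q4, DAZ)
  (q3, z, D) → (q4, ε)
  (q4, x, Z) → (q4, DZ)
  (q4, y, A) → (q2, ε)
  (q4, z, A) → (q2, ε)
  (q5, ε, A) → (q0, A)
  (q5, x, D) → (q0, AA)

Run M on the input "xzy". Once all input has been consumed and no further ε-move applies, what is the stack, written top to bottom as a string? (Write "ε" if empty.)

DZ

(q0, xzy, Z) ⊢ (q0, zy, AZ) ⊢ (q2, zy, DAZ) ⊢ (q4, y, AZ) ⊢ (q2, ε, Z) ⊢ (q0, ε, DZ)
All input consumed in state q0 with stack DZ.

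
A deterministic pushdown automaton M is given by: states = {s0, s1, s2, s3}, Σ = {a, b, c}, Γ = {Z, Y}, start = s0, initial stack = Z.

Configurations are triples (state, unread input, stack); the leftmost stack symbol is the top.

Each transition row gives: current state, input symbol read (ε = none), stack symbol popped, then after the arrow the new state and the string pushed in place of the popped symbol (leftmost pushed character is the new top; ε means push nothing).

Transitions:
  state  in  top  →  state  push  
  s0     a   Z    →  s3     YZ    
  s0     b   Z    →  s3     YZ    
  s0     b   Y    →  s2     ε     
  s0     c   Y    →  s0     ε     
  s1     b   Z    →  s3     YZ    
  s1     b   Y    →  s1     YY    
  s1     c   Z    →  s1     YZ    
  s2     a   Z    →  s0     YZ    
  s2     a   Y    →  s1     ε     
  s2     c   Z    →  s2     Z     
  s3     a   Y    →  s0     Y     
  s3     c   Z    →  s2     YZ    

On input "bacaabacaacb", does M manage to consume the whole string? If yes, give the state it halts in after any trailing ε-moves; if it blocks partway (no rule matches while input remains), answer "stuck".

s3

(s0, bacaabacaacb, Z) ⊢ (s3, acaabacaacb, YZ) ⊢ (s0, caabacaacb, YZ) ⊢ (s0, aabacaacb, Z) ⊢ (s3, abacaacb, YZ) ⊢ (s0, bacaacb, YZ) ⊢ (s2, acaacb, Z) ⊢ (s0, caacb, YZ) ⊢ (s0, aacb, Z) ⊢ (s3, acb, YZ) ⊢ (s0, cb, YZ) ⊢ (s0, b, Z) ⊢ (s3, ε, YZ)
All input consumed; M is in state s3.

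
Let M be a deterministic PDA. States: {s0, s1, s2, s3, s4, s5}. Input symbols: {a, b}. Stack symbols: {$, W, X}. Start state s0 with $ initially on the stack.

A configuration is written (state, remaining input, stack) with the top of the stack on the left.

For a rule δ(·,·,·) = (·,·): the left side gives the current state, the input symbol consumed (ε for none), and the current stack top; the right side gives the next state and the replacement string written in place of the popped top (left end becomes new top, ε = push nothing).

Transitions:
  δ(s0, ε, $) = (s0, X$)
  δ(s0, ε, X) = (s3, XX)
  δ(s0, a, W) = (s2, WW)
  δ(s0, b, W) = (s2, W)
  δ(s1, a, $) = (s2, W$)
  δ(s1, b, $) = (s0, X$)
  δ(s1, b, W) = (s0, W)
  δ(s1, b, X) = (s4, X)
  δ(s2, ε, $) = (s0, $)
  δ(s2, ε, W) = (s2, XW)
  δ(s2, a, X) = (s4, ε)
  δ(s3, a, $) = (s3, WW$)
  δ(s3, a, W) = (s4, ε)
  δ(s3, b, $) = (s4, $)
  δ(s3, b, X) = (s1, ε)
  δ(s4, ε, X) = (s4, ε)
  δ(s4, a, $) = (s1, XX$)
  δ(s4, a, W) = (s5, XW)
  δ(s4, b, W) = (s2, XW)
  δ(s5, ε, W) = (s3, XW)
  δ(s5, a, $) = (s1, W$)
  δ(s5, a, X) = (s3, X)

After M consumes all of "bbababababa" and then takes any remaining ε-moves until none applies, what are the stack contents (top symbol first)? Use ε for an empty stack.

XX$

(s0, bbababababa, $)
  ε-move, top $: go to s0, push X$ → (s0, bbababababa, X$)
  ε-move, top X: go to s3, push XX → (s3, bbababababa, XX$)
  read b, top X: go to s1, push ε → (s1, bababababa, X$)
  read b, top X: go to s4, push X → (s4, ababababa, X$)
  ε-move, top X: go to s4, push ε → (s4, ababababa, $)
  read a, top $: go to s1, push XX$ → (s1, babababa, XX$)
  read b, top X: go to s4, push X → (s4, abababa, XX$)
  ε-move, top X: go to s4, push ε → (s4, abababa, X$)
  ε-move, top X: go to s4, push ε → (s4, abababa, $)
  read a, top $: go to s1, push XX$ → (s1, bababa, XX$)
  read b, top X: go to s4, push X → (s4, ababa, XX$)
  ε-move, top X: go to s4, push ε → (s4, ababa, X$)
  ε-move, top X: go to s4, push ε → (s4, ababa, $)
  read a, top $: go to s1, push XX$ → (s1, baba, XX$)
  read b, top X: go to s4, push X → (s4, aba, XX$)
  ε-move, top X: go to s4, push ε → (s4, aba, X$)
  ε-move, top X: go to s4, push ε → (s4, aba, $)
  read a, top $: go to s1, push XX$ → (s1, ba, XX$)
  read b, top X: go to s4, push X → (s4, a, XX$)
  ε-move, top X: go to s4, push ε → (s4, a, X$)
  ε-move, top X: go to s4, push ε → (s4, a, $)
  read a, top $: go to s1, push XX$ → (s1, ε, XX$)
All input consumed in state s1 with stack XX$.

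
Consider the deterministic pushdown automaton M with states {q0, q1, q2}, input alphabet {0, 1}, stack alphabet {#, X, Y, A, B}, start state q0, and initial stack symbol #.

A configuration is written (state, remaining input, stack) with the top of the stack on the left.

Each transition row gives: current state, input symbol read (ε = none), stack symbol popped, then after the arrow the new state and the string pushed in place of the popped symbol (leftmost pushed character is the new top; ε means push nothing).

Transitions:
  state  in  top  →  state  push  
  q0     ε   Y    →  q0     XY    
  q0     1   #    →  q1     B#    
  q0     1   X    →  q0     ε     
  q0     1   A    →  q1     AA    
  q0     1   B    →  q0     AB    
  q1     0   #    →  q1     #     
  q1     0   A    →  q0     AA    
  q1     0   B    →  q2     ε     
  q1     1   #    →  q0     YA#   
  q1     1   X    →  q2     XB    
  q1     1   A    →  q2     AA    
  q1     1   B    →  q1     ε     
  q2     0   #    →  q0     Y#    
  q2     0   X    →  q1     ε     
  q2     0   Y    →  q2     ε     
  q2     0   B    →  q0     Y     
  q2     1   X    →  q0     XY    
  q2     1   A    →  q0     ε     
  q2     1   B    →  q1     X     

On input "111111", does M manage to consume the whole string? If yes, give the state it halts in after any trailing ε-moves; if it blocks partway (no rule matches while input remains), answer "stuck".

(q0, 111111, #) ⊢ (q1, 11111, B#) ⊢ (q1, 1111, #) ⊢ (q0, 111, YA#) ⊢ (q0, 111, XYA#) ⊢ (q0, 11, YA#) ⊢ (q0, 11, XYA#) ⊢ (q0, 1, YA#) ⊢ (q0, 1, XYA#) ⊢ (q0, ε, YA#) ⊢ (q0, ε, XYA#)
All input consumed; M is in state q0.

q0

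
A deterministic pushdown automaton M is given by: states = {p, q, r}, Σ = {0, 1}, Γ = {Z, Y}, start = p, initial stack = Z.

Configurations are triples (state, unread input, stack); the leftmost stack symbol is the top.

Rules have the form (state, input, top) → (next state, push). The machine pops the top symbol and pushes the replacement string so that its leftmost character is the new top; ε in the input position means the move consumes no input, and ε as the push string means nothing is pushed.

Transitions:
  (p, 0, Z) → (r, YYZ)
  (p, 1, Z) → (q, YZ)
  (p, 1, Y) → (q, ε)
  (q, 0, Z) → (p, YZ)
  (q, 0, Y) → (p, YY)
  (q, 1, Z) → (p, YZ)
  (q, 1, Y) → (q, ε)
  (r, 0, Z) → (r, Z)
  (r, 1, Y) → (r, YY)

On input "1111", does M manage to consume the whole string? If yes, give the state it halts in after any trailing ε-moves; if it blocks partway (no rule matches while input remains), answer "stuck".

q

(p, 1111, Z)
  read 1, top Z: go to q, push YZ → (q, 111, YZ)
  read 1, top Y: go to q, push ε → (q, 11, Z)
  read 1, top Z: go to p, push YZ → (p, 1, YZ)
  read 1, top Y: go to q, push ε → (q, ε, Z)
All input consumed; M is in state q.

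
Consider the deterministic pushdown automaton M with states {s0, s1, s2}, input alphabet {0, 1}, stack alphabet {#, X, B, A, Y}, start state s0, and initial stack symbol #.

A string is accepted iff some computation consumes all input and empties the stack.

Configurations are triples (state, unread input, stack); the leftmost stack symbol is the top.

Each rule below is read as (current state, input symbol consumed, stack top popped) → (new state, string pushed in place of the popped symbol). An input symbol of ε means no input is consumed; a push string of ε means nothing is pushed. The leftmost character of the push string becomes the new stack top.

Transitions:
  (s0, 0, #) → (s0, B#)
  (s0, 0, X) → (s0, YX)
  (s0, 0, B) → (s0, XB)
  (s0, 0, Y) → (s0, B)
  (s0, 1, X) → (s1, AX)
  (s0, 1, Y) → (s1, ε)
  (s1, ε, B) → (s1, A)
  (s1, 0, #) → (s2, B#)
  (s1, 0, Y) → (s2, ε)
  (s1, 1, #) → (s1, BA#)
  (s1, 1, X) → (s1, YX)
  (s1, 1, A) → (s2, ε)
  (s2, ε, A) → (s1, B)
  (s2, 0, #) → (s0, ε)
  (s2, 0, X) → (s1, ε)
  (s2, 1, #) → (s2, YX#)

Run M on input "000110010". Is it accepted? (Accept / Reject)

Accept

(s0, 000110010, #)
  read 0, top #: go to s0, push B# → (s0, 00110010, B#)
  read 0, top B: go to s0, push XB → (s0, 0110010, XB#)
  read 0, top X: go to s0, push YX → (s0, 110010, YXB#)
  read 1, top Y: go to s1, push ε → (s1, 10010, XB#)
  read 1, top X: go to s1, push YX → (s1, 0010, YXB#)
  read 0, top Y: go to s2, push ε → (s2, 010, XB#)
  read 0, top X: go to s1, push ε → (s1, 10, B#)
  ε-move, top B: go to s1, push A → (s1, 10, A#)
  read 1, top A: go to s2, push ε → (s2, 0, #)
  read 0, top #: go to s0, push ε → (s0, ε, ε)
All input consumed and the stack is empty.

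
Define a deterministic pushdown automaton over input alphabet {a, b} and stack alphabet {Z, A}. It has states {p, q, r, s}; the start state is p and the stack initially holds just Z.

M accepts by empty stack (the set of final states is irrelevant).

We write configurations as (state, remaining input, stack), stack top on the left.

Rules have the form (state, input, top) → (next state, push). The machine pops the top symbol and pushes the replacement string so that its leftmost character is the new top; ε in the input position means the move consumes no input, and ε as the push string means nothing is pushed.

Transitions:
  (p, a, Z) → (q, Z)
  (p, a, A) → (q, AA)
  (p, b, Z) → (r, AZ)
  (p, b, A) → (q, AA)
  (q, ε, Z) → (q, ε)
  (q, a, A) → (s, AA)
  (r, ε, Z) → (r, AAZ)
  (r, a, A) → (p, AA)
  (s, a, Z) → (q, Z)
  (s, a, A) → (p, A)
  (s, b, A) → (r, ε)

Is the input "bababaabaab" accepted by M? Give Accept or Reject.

Reject

(p, bababaabaab, Z) ⊢ (r, ababaabaab, AZ) ⊢ (p, babaabaab, AAZ) ⊢ (q, abaabaab, AAAZ) ⊢ (s, baabaab, AAAAZ) ⊢ (r, aabaab, AAAZ) ⊢ (p, abaab, AAAAZ) ⊢ (q, baab, AAAAAZ)
No transition applies at (q, baab, AAAAAZ); input not fully consumed.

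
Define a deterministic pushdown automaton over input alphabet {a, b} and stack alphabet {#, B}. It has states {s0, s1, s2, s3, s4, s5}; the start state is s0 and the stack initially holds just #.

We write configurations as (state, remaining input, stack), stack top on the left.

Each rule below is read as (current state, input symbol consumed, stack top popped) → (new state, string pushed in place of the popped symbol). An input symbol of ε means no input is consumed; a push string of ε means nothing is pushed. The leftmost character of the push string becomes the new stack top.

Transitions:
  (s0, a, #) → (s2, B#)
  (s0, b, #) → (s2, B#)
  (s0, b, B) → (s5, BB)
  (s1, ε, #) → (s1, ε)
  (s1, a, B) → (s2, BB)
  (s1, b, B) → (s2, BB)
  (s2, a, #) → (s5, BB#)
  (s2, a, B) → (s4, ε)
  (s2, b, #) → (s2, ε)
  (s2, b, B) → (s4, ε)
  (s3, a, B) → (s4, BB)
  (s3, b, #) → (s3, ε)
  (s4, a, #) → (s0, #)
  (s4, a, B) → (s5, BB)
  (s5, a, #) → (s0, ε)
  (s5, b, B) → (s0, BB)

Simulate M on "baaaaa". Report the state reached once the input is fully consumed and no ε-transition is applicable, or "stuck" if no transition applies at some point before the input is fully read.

(s0, baaaaa, #)
  read b, top #: go to s2, push B# → (s2, aaaaa, B#)
  read a, top B: go to s4, push ε → (s4, aaaa, #)
  read a, top #: go to s0, push # → (s0, aaa, #)
  read a, top #: go to s2, push B# → (s2, aa, B#)
  read a, top B: go to s4, push ε → (s4, a, #)
  read a, top #: go to s0, push # → (s0, ε, #)
All input consumed; M is in state s0.

s0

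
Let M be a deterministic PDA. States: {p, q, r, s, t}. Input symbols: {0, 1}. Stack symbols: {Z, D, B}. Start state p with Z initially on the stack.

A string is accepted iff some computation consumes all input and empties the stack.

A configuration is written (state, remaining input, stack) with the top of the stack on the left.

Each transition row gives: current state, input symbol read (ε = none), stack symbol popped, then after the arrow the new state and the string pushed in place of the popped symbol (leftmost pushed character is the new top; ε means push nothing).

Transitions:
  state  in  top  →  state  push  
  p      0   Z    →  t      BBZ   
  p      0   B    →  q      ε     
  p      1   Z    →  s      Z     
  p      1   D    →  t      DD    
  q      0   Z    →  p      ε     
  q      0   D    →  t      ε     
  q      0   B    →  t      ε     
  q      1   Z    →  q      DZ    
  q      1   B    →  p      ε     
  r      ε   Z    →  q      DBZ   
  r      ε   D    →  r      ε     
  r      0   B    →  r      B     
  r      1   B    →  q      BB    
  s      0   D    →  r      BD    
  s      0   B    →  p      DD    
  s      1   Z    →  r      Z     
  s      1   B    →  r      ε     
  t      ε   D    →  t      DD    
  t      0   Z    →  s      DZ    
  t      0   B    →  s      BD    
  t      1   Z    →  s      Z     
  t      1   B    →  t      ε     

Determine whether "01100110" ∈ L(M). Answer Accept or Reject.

Reject

(p, 01100110, Z)
  read 0, top Z: go to t, push BBZ → (t, 1100110, BBZ)
  read 1, top B: go to t, push ε → (t, 100110, BZ)
  read 1, top B: go to t, push ε → (t, 00110, Z)
  read 0, top Z: go to s, push DZ → (s, 0110, DZ)
  read 0, top D: go to r, push BD → (r, 110, BDZ)
  read 1, top B: go to q, push BB → (q, 10, BBDZ)
  read 1, top B: go to p, push ε → (p, 0, BDZ)
  read 0, top B: go to q, push ε → (q, ε, DZ)
All input consumed; stack is DZ, not empty, and no further ε-move applies.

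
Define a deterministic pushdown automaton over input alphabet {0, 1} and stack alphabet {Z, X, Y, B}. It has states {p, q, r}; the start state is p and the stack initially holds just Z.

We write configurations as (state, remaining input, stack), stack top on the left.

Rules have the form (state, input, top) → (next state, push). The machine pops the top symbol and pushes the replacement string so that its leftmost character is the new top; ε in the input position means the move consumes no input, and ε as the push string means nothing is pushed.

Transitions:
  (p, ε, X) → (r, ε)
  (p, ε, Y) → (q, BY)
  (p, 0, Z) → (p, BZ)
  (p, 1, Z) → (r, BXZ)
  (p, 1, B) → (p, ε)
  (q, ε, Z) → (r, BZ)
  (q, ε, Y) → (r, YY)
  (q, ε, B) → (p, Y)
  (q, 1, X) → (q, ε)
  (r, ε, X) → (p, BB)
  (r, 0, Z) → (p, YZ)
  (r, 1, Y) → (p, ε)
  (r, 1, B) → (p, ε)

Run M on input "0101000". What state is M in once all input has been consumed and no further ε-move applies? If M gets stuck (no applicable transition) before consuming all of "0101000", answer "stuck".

stuck

(p, 0101000, Z) ⊢ (p, 101000, BZ) ⊢ (p, 01000, Z) ⊢ (p, 1000, BZ) ⊢ (p, 000, Z) ⊢ (p, 00, BZ)
No transition for (p, 0, top B); M blocks with input 00 remaining.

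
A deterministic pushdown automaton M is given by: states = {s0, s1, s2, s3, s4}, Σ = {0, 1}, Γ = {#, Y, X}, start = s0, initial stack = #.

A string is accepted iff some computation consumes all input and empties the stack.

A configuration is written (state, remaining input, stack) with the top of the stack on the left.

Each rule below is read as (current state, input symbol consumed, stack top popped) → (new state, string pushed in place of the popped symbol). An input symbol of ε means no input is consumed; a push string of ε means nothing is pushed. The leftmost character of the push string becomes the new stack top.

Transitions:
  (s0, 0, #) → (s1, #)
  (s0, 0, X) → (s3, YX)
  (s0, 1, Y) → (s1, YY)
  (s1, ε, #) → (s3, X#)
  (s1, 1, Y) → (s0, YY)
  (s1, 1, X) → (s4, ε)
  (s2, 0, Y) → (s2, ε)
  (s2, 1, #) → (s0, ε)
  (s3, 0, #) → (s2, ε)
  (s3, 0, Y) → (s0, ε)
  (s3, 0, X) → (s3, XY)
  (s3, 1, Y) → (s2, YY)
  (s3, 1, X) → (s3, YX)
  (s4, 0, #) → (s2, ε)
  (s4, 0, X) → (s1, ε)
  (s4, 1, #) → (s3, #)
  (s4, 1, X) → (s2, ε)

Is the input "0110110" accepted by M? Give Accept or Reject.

Reject

(s0, 0110110, #)
  read 0, top #: go to s1, push # → (s1, 110110, #)
  ε-move, top #: go to s3, push X# → (s3, 110110, X#)
  read 1, top X: go to s3, push YX → (s3, 10110, YX#)
  read 1, top Y: go to s2, push YY → (s2, 0110, YYX#)
  read 0, top Y: go to s2, push ε → (s2, 110, YX#)
No transition applies at (s2, 110, YX#); input not fully consumed.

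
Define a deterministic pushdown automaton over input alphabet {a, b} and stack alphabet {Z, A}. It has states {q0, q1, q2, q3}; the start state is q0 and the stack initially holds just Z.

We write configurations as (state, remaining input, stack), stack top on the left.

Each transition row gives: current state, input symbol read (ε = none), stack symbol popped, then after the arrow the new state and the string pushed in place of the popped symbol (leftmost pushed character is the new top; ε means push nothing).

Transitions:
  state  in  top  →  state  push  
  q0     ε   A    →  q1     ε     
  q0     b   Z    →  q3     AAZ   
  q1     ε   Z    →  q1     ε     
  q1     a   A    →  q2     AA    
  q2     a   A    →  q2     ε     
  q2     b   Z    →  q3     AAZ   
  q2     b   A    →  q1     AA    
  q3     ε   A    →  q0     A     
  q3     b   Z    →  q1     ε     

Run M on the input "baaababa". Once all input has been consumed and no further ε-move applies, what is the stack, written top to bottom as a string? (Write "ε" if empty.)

AAAAZ

(q0, baaababa, Z)
  read b, top Z: go to q3, push AAZ → (q3, aaababa, AAZ)
  ε-move, top A: go to q0, push A → (q0, aaababa, AAZ)
  ε-move, top A: go to q1, push ε → (q1, aaababa, AZ)
  read a, top A: go to q2, push AA → (q2, aababa, AAZ)
  read a, top A: go to q2, push ε → (q2, ababa, AZ)
  read a, top A: go to q2, push ε → (q2, baba, Z)
  read b, top Z: go to q3, push AAZ → (q3, aba, AAZ)
  ε-move, top A: go to q0, push A → (q0, aba, AAZ)
  ε-move, top A: go to q1, push ε → (q1, aba, AZ)
  read a, top A: go to q2, push AA → (q2, ba, AAZ)
  read b, top A: go to q1, push AA → (q1, a, AAAZ)
  read a, top A: go to q2, push AA → (q2, ε, AAAAZ)
All input consumed in state q2 with stack AAAAZ.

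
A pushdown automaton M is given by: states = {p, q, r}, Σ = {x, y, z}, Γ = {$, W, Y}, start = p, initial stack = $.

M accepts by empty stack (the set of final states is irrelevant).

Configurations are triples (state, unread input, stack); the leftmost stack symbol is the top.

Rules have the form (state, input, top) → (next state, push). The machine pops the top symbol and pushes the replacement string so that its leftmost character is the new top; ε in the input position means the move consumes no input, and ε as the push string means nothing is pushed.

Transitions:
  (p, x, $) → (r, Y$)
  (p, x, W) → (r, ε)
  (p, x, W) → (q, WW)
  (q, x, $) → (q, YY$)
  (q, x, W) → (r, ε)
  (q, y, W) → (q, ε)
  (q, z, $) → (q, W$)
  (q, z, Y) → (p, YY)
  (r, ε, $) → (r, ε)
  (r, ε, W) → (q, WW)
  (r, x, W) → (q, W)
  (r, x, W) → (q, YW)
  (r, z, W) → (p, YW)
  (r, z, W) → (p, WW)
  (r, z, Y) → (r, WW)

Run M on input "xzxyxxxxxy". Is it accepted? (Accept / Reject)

No computation consumes all input and empties the stack.

Reject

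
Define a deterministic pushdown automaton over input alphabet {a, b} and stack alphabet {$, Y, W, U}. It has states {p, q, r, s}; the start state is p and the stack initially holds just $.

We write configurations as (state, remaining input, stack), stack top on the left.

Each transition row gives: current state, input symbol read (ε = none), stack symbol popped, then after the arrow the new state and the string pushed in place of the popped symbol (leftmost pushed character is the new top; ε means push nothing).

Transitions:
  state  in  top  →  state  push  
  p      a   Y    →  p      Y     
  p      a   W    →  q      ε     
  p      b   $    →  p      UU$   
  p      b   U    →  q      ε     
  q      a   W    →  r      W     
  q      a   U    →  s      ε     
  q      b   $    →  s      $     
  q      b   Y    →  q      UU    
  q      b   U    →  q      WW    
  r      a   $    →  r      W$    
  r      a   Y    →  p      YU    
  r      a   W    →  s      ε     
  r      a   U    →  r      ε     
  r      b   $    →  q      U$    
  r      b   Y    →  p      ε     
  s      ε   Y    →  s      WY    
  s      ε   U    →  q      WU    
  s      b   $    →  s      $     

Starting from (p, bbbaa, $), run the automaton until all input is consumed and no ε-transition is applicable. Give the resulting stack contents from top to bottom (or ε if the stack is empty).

W$

(p, bbbaa, $)
  read b, top $: go to p, push UU$ → (p, bbaa, UU$)
  read b, top U: go to q, push ε → (q, baa, U$)
  read b, top U: go to q, push WW → (q, aa, WW$)
  read a, top W: go to r, push W → (r, a, WW$)
  read a, top W: go to s, push ε → (s, ε, W$)
All input consumed in state s with stack W$.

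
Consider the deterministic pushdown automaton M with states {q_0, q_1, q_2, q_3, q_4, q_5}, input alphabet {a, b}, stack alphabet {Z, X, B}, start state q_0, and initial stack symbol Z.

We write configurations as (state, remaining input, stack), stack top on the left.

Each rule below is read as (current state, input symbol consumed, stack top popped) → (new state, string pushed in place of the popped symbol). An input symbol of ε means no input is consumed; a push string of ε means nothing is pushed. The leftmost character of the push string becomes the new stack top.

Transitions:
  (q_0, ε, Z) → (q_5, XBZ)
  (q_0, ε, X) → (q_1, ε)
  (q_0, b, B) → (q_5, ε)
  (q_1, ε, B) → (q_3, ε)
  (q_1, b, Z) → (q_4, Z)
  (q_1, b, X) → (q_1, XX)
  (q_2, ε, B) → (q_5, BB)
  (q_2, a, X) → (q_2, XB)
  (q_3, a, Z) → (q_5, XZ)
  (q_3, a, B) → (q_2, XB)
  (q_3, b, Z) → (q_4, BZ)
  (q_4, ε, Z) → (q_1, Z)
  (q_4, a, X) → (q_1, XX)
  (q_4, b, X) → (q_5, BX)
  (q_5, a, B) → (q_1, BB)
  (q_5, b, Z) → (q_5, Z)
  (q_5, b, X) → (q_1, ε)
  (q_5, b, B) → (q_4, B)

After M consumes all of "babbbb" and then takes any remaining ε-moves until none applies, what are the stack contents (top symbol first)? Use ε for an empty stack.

(q_0, babbbb, Z)
  ε-move, top Z: go to q_5, push XBZ → (q_5, babbbb, XBZ)
  read b, top X: go to q_1, push ε → (q_1, abbbb, BZ)
  ε-move, top B: go to q_3, push ε → (q_3, abbbb, Z)
  read a, top Z: go to q_5, push XZ → (q_5, bbbb, XZ)
  read b, top X: go to q_1, push ε → (q_1, bbb, Z)
  read b, top Z: go to q_4, push Z → (q_4, bb, Z)
  ε-move, top Z: go to q_1, push Z → (q_1, bb, Z)
  read b, top Z: go to q_4, push Z → (q_4, b, Z)
  ε-move, top Z: go to q_1, push Z → (q_1, b, Z)
  read b, top Z: go to q_4, push Z → (q_4, ε, Z)
  ε-move, top Z: go to q_1, push Z → (q_1, ε, Z)
All input consumed in state q_1 with stack Z.

Z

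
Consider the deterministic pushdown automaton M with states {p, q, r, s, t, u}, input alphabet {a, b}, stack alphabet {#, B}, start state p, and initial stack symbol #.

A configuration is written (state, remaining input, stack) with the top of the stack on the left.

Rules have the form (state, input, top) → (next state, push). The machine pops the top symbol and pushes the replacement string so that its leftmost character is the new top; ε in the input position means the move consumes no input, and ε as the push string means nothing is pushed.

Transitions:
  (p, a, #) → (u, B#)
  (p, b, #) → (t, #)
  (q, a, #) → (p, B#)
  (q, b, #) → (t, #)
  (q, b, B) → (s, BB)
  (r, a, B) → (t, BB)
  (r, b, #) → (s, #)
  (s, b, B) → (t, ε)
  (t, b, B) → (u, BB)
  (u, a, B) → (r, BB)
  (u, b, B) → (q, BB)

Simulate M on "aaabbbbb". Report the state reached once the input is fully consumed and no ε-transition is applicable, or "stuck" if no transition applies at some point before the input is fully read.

(p, aaabbbbb, #) ⊢ (u, aabbbbb, B#) ⊢ (r, abbbbb, BB#) ⊢ (t, bbbbb, BBB#) ⊢ (u, bbbb, BBBB#) ⊢ (q, bbb, BBBBB#) ⊢ (s, bb, BBBBBB#) ⊢ (t, b, BBBBB#) ⊢ (u, ε, BBBBBB#)
All input consumed; M is in state u.

u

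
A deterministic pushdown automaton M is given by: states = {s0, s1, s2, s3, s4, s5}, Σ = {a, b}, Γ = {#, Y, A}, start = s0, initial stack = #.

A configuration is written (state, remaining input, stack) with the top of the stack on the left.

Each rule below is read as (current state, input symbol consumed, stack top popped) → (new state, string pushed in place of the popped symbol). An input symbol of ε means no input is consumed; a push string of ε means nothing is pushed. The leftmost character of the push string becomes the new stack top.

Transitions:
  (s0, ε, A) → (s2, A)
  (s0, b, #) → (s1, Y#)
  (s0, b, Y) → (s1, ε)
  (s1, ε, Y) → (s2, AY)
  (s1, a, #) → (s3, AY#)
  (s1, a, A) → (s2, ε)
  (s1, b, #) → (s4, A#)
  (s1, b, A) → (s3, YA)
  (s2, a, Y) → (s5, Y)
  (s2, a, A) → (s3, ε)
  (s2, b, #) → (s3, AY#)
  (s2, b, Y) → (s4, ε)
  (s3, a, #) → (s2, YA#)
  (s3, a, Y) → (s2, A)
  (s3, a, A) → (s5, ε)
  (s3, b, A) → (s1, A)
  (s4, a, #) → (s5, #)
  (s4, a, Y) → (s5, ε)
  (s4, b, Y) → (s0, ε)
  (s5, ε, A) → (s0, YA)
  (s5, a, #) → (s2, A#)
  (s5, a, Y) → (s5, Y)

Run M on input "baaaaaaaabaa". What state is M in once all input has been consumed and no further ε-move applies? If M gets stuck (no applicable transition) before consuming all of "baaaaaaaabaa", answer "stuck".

stuck

(s0, baaaaaaaabaa, #)
  read b, top #: go to s1, push Y# → (s1, aaaaaaaabaa, Y#)
  ε-move, top Y: go to s2, push AY → (s2, aaaaaaaabaa, AY#)
  read a, top A: go to s3, push ε → (s3, aaaaaaabaa, Y#)
  read a, top Y: go to s2, push A → (s2, aaaaaabaa, A#)
  read a, top A: go to s3, push ε → (s3, aaaaabaa, #)
  read a, top #: go to s2, push YA# → (s2, aaaabaa, YA#)
  read a, top Y: go to s5, push Y → (s5, aaabaa, YA#)
  read a, top Y: go to s5, push Y → (s5, aabaa, YA#)
  read a, top Y: go to s5, push Y → (s5, abaa, YA#)
  read a, top Y: go to s5, push Y → (s5, baa, YA#)
No transition for (s5, b, top Y); M blocks with input baa remaining.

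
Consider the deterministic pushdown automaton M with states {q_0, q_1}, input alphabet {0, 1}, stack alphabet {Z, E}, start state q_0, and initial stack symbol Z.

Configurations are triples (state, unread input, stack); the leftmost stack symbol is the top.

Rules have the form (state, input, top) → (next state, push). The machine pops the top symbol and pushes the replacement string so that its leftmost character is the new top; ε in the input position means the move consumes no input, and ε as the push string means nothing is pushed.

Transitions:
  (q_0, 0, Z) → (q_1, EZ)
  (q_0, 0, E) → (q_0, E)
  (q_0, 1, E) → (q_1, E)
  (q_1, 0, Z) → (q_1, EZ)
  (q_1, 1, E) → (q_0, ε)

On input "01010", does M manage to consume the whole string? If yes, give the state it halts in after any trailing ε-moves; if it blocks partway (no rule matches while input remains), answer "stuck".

(q_0, 01010, Z)
  read 0, top Z: go to q_1, push EZ → (q_1, 1010, EZ)
  read 1, top E: go to q_0, push ε → (q_0, 010, Z)
  read 0, top Z: go to q_1, push EZ → (q_1, 10, EZ)
  read 1, top E: go to q_0, push ε → (q_0, 0, Z)
  read 0, top Z: go to q_1, push EZ → (q_1, ε, EZ)
All input consumed; M is in state q_1.

q_1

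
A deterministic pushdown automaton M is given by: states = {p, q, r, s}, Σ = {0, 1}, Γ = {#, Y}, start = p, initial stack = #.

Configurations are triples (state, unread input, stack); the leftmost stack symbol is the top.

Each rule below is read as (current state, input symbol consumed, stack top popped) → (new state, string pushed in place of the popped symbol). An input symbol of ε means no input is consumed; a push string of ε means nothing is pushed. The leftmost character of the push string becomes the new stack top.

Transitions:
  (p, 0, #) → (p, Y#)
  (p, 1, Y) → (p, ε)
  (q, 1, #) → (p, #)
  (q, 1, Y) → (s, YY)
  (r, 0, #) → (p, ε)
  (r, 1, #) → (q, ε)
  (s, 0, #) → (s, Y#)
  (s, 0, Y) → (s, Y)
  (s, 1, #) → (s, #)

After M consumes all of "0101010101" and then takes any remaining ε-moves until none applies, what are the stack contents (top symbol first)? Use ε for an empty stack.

(p, 0101010101, #)
  read 0, top #: go to p, push Y# → (p, 101010101, Y#)
  read 1, top Y: go to p, push ε → (p, 01010101, #)
  read 0, top #: go to p, push Y# → (p, 1010101, Y#)
  read 1, top Y: go to p, push ε → (p, 010101, #)
  read 0, top #: go to p, push Y# → (p, 10101, Y#)
  read 1, top Y: go to p, push ε → (p, 0101, #)
  read 0, top #: go to p, push Y# → (p, 101, Y#)
  read 1, top Y: go to p, push ε → (p, 01, #)
  read 0, top #: go to p, push Y# → (p, 1, Y#)
  read 1, top Y: go to p, push ε → (p, ε, #)
All input consumed in state p with stack #.

#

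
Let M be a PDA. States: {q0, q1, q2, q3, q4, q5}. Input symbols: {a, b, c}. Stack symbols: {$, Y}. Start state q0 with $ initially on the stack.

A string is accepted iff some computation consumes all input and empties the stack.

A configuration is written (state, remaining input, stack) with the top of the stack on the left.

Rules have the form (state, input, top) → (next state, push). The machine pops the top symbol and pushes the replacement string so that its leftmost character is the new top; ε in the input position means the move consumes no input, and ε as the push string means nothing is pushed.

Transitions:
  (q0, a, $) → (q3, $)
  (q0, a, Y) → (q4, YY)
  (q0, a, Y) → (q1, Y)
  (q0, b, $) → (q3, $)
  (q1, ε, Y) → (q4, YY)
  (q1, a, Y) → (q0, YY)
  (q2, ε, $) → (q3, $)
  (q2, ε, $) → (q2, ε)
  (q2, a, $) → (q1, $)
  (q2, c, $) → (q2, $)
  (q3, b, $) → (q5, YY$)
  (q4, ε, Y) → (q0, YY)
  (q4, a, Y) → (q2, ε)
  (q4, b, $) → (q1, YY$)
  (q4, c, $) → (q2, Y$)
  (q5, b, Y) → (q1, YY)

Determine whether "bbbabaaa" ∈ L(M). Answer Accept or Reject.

Reject

No computation consumes all input and empties the stack.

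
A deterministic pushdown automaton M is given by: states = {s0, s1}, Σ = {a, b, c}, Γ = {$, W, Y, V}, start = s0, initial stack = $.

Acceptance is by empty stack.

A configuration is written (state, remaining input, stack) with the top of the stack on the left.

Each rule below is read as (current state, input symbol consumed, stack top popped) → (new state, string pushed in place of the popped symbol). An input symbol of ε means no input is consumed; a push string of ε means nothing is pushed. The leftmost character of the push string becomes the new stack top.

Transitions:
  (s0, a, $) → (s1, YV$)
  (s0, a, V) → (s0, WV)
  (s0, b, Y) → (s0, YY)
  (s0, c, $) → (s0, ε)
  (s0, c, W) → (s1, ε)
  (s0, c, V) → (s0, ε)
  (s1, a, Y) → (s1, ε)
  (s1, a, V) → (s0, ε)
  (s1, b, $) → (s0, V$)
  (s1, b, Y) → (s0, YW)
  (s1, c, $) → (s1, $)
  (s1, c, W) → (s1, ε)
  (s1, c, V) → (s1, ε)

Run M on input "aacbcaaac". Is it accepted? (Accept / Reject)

(s0, aacbcaaac, $)
  read a, top $: go to s1, push YV$ → (s1, acbcaaac, YV$)
  read a, top Y: go to s1, push ε → (s1, cbcaaac, V$)
  read c, top V: go to s1, push ε → (s1, bcaaac, $)
  read b, top $: go to s0, push V$ → (s0, caaac, V$)
  read c, top V: go to s0, push ε → (s0, aaac, $)
  read a, top $: go to s1, push YV$ → (s1, aac, YV$)
  read a, top Y: go to s1, push ε → (s1, ac, V$)
  read a, top V: go to s0, push ε → (s0, c, $)
  read c, top $: go to s0, push ε → (s0, ε, ε)
All input consumed and the stack is empty.

Accept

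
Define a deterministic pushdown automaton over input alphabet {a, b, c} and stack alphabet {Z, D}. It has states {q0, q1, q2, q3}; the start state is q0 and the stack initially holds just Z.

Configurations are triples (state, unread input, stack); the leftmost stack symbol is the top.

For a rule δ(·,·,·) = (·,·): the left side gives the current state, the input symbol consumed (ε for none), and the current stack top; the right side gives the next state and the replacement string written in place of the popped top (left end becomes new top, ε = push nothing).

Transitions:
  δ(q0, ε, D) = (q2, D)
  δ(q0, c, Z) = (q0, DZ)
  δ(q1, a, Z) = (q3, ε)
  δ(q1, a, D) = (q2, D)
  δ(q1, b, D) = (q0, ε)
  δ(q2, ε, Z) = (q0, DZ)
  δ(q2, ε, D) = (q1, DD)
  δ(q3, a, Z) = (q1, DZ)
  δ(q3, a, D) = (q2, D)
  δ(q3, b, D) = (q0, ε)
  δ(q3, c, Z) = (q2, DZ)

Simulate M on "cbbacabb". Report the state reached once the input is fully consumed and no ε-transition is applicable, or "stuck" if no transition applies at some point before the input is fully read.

stuck

(q0, cbbacabb, Z)
  read c, top Z: go to q0, push DZ → (q0, bbacabb, DZ)
  ε-move, top D: go to q2, push D → (q2, bbacabb, DZ)
  ε-move, top D: go to q1, push DD → (q1, bbacabb, DDZ)
  read b, top D: go to q0, push ε → (q0, bacabb, DZ)
  ε-move, top D: go to q2, push D → (q2, bacabb, DZ)
  ε-move, top D: go to q1, push DD → (q1, bacabb, DDZ)
  read b, top D: go to q0, push ε → (q0, acabb, DZ)
  ε-move, top D: go to q2, push D → (q2, acabb, DZ)
  ε-move, top D: go to q1, push DD → (q1, acabb, DDZ)
  read a, top D: go to q2, push D → (q2, cabb, DDZ)
  ε-move, top D: go to q1, push DD → (q1, cabb, DDDZ)
No transition for (q1, c, top D); M blocks with input cabb remaining.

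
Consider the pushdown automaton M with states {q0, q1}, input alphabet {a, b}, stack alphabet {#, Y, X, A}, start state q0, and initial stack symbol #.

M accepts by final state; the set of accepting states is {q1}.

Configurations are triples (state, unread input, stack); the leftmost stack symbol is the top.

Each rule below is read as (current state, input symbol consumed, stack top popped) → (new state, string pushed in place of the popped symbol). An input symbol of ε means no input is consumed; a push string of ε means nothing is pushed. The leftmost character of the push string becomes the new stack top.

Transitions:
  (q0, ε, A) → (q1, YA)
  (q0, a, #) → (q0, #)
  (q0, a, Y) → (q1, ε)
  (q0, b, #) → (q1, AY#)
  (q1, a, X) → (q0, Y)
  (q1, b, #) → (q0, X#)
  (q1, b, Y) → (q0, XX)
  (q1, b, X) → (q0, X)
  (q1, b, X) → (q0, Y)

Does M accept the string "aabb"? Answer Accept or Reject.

No computation consumes all input and reaches a final state.

Reject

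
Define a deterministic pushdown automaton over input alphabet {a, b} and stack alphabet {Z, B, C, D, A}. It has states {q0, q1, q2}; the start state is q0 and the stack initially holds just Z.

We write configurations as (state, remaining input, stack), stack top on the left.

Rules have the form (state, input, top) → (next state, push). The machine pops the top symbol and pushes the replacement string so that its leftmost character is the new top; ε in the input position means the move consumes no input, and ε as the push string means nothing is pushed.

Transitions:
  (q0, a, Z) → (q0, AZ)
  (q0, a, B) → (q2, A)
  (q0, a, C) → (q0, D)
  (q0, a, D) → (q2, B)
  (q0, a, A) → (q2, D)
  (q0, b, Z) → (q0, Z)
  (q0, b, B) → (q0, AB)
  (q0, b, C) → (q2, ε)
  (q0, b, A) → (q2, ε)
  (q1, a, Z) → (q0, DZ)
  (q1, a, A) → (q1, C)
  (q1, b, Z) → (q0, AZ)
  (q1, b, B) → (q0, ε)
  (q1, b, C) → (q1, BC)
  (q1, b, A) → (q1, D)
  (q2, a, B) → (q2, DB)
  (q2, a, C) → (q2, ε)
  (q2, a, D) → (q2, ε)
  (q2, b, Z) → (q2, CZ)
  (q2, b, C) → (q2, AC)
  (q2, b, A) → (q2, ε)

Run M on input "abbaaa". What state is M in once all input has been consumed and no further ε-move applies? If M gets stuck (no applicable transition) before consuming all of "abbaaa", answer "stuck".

(q0, abbaaa, Z) ⊢ (q0, bbaaa, AZ) ⊢ (q2, baaa, Z) ⊢ (q2, aaa, CZ) ⊢ (q2, aa, Z)
No transition for (q2, a, top Z); M blocks with input aa remaining.

stuck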